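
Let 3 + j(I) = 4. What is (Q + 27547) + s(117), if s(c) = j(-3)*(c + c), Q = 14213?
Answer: 41994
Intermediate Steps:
j(I) = 1 (j(I) = -3 + 4 = 1)
s(c) = 2*c (s(c) = 1*(c + c) = 1*(2*c) = 2*c)
(Q + 27547) + s(117) = (14213 + 27547) + 2*117 = 41760 + 234 = 41994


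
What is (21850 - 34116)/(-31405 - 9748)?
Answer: 12266/41153 ≈ 0.29806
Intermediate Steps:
(21850 - 34116)/(-31405 - 9748) = -12266/(-41153) = -12266*(-1/41153) = 12266/41153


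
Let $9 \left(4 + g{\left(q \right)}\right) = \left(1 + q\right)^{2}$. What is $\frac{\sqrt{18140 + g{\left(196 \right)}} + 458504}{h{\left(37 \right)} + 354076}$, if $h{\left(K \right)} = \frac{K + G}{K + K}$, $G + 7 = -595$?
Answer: $\frac{33929296}{26201059} + \frac{74 \sqrt{202033}}{78603177} \approx 1.2954$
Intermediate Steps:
$G = -602$ ($G = -7 - 595 = -602$)
$g{\left(q \right)} = -4 + \frac{\left(1 + q\right)^{2}}{9}$
$h{\left(K \right)} = \frac{-602 + K}{2 K}$ ($h{\left(K \right)} = \frac{K - 602}{K + K} = \frac{-602 + K}{2 K}$)
$\frac{\sqrt{18140 + g{\left(196 \right)}} + 458504}{h{\left(37 \right)} + 354076} = \frac{\sqrt{18140 - \left(4 - \frac{\left(1 + 196\right)^{2}}{9}\right)} + 458504}{\frac{-602 + 37}{2 \cdot 37} + 354076} = \frac{\sqrt{18140 - \left(4 - \frac{197^{2}}{9}\right)} + 458504}{\frac{1}{2} \cdot \frac{1}{37} \left(-565\right) + 354076} = \frac{\sqrt{18140 + \left(-4 + \frac{1}{9} \cdot 38809\right)} + 458504}{- \frac{565}{74} + 354076} = \frac{\sqrt{18140 + \left(-4 + \frac{38809}{9}\right)} + 458504}{\frac{26201059}{74}} = \left(\sqrt{18140 + \frac{38773}{9}} + 458504\right) \frac{74}{26201059} = \left(\sqrt{\frac{202033}{9}} + 458504\right) \frac{74}{26201059} = \left(\frac{\sqrt{202033}}{3} + 458504\right) \frac{74}{26201059} = \left(458504 + \frac{\sqrt{202033}}{3}\right) \frac{74}{26201059} = \frac{33929296}{26201059} + \frac{74 \sqrt{202033}}{78603177}$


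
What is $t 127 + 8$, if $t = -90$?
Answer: $-11422$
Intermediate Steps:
$t 127 + 8 = \left(-90\right) 127 + 8 = -11430 + 8 = -11422$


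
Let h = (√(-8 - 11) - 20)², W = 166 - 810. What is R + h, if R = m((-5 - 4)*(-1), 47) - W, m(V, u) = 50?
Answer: 1075 - 40*I*√19 ≈ 1075.0 - 174.36*I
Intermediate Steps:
W = -644
h = (-20 + I*√19)² (h = (√(-19) - 20)² = (I*√19 - 20)² = (-20 + I*√19)² ≈ 381.0 - 174.36*I)
R = 694 (R = 50 - 1*(-644) = 50 + 644 = 694)
R + h = 694 + (20 - I*√19)²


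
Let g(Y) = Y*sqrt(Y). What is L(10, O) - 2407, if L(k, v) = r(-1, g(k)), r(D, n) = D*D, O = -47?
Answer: -2406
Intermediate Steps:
g(Y) = Y**(3/2)
r(D, n) = D**2
L(k, v) = 1 (L(k, v) = (-1)**2 = 1)
L(10, O) - 2407 = 1 - 2407 = -2406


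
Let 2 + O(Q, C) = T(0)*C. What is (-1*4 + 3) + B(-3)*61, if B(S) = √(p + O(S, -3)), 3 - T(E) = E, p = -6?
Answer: -1 + 61*I*√17 ≈ -1.0 + 251.51*I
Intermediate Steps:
T(E) = 3 - E
O(Q, C) = -2 + 3*C (O(Q, C) = -2 + (3 - 1*0)*C = -2 + (3 + 0)*C = -2 + 3*C)
B(S) = I*√17 (B(S) = √(-6 + (-2 + 3*(-3))) = √(-6 + (-2 - 9)) = √(-6 - 11) = √(-17) = I*√17)
(-1*4 + 3) + B(-3)*61 = (-1*4 + 3) + (I*√17)*61 = (-4 + 3) + 61*I*√17 = -1 + 61*I*√17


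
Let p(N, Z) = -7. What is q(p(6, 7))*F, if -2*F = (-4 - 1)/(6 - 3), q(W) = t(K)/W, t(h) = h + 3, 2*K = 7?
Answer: -65/84 ≈ -0.77381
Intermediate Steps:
K = 7/2 (K = (½)*7 = 7/2 ≈ 3.5000)
t(h) = 3 + h
q(W) = 13/(2*W) (q(W) = (3 + 7/2)/W = 13/(2*W))
F = ⅚ (F = -(-4 - 1)/(2*(6 - 3)) = -(-5)/(2*3) = -½*(-5/3) = ⅚ ≈ 0.83333)
q(p(6, 7))*F = ((13/2)/(-7))*(⅚) = ((13/2)*(-⅐))*(⅚) = -13/14*⅚ = -65/84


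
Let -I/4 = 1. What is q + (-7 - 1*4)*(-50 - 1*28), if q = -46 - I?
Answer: 816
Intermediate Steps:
I = -4 (I = -4*1 = -4)
q = -42 (q = -46 - 1*(-4) = -46 + 4 = -42)
q + (-7 - 1*4)*(-50 - 1*28) = -42 + (-7 - 1*4)*(-50 - 1*28) = -42 + (-7 - 4)*(-50 - 28) = -42 - 11*(-78) = -42 + 858 = 816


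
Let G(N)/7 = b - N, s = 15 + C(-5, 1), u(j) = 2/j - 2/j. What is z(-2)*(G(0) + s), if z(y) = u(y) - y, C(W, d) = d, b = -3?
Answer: -10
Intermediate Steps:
u(j) = 0
s = 16 (s = 15 + 1 = 16)
z(y) = -y (z(y) = 0 - y = -y)
G(N) = -21 - 7*N (G(N) = 7*(-3 - N) = -21 - 7*N)
z(-2)*(G(0) + s) = (-1*(-2))*((-21 - 7*0) + 16) = 2*((-21 + 0) + 16) = 2*(-21 + 16) = 2*(-5) = -10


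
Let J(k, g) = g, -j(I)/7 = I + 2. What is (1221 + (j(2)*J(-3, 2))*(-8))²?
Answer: 2785561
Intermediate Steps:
j(I) = -14 - 7*I (j(I) = -7*(I + 2) = -7*(2 + I) = -14 - 7*I)
(1221 + (j(2)*J(-3, 2))*(-8))² = (1221 + ((-14 - 7*2)*2)*(-8))² = (1221 + ((-14 - 14)*2)*(-8))² = (1221 - 28*2*(-8))² = (1221 - 56*(-8))² = (1221 + 448)² = 1669² = 2785561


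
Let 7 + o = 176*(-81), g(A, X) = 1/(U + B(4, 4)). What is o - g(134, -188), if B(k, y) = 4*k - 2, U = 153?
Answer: -2381922/167 ≈ -14263.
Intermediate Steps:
B(k, y) = -2 + 4*k
g(A, X) = 1/167 (g(A, X) = 1/(153 + (-2 + 4*4)) = 1/(153 + (-2 + 16)) = 1/(153 + 14) = 1/167)
o = -14263 (o = -7 + 176*(-81) = -7 - 14256 = -14263)
o - g(134, -188) = -14263 - 1*1/167 = -14263 - 1/167 = -2381922/167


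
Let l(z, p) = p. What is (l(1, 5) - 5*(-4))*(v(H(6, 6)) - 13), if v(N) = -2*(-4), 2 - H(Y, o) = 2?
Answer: -125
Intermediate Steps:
H(Y, o) = 0 (H(Y, o) = 2 - 1*2 = 2 - 2 = 0)
v(N) = 8
(l(1, 5) - 5*(-4))*(v(H(6, 6)) - 13) = (5 - 5*(-4))*(8 - 13) = (5 + 20)*(-5) = 25*(-5) = -125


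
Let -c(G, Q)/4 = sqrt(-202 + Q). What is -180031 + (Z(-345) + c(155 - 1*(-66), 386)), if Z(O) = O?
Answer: -180376 - 8*sqrt(46) ≈ -1.8043e+5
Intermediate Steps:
c(G, Q) = -4*sqrt(-202 + Q)
-180031 + (Z(-345) + c(155 - 1*(-66), 386)) = -180031 + (-345 - 4*sqrt(-202 + 386)) = -180031 + (-345 - 8*sqrt(46)) = -180376 - 8*sqrt(46)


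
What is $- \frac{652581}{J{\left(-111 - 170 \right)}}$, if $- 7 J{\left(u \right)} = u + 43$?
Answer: $- \frac{652581}{34} \approx -19194.0$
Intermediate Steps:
$J{\left(u \right)} = - \frac{43}{7} - \frac{u}{7}$ ($J{\left(u \right)} = - \frac{u + 43}{7} = - \frac{43 + u}{7} = - \frac{43}{7} - \frac{u}{7}$)
$- \frac{652581}{J{\left(-111 - 170 \right)}} = - \frac{652581}{- \frac{43}{7} - \frac{-111 - 170}{7}} = - \frac{652581}{- \frac{43}{7} - - \frac{281}{7}} = - \frac{652581}{- \frac{43}{7} + \frac{281}{7}} = - \frac{652581}{34}$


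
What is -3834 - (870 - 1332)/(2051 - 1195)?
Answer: -1640721/428 ≈ -3833.5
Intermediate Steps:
-3834 - (870 - 1332)/(2051 - 1195) = -3834 - (-462)/856 = -3834 - 1*(-231/428) = -3834 + 231/428 = -1640721/428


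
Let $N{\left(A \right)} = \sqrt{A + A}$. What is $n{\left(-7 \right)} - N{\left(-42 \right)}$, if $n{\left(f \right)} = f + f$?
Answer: $-14 - 2 i \sqrt{21} \approx -14.0 - 9.1651 i$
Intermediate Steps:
$n{\left(f \right)} = 2 f$
$N{\left(A \right)} = \sqrt{2} \sqrt{A}$ ($N{\left(A \right)} = \sqrt{2 A} = \sqrt{2} \sqrt{A}$)
$n{\left(-7 \right)} - N{\left(-42 \right)} = 2 \left(-7\right) - \sqrt{2} \sqrt{-42} = -14 - \sqrt{2} i \sqrt{42} = -14 - 2 i \sqrt{21}$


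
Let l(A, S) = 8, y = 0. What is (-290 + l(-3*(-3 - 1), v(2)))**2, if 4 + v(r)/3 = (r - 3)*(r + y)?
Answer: 79524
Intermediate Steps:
v(r) = -12 + 3*r*(-3 + r) (v(r) = -12 + 3*((r - 3)*(r + 0)) = -12 + 3*((-3 + r)*r) = -12 + 3*(r*(-3 + r)) = -12 + 3*r*(-3 + r))
(-290 + l(-3*(-3 - 1), v(2)))**2 = (-290 + 8)**2 = (-282)**2 = 79524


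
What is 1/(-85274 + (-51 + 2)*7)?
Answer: -1/85617 ≈ -1.1680e-5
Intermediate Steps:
1/(-85274 + (-51 + 2)*7) = 1/(-85274 - 49*7) = 1/(-85274 - 343) = 1/(-85617) = -1/85617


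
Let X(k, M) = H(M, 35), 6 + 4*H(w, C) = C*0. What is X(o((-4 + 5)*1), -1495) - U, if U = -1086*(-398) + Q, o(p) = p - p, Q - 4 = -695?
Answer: -863077/2 ≈ -4.3154e+5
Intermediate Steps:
Q = -691 (Q = 4 - 695 = -691)
H(w, C) = -3/2 (H(w, C) = -3/2 + (C*0)/4 = -3/2 + (1/4)*0 = -3/2 + 0 = -3/2)
o(p) = 0
X(k, M) = -3/2
U = 431537 (U = -1086*(-398) - 691 = 432228 - 691 = 431537)
X(o((-4 + 5)*1), -1495) - U = -3/2 - 1*431537 = -3/2 - 431537 = -863077/2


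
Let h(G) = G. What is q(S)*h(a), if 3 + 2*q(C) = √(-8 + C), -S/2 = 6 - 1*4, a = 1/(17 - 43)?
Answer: 3/52 - I*√3/26 ≈ 0.057692 - 0.066617*I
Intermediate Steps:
a = -1/26 (a = 1/(-26) = -1/26 ≈ -0.038462)
S = -4 (S = -2*(6 - 1*4) = -2*(6 - 4) = -2*2 = -4)
q(C) = -3/2 + √(-8 + C)/2
q(S)*h(a) = (-3/2 + √(-8 - 4)/2)*(-1/26) = (-3/2 + √(-12)/2)*(-1/26) = (-3/2 + (2*I*√3)/2)*(-1/26) = (-3/2 + I*√3)*(-1/26) = 3/52 - I*√3/26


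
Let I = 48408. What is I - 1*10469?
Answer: 37939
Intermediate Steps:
I - 1*10469 = 48408 - 1*10469 = 48408 - 10469 = 37939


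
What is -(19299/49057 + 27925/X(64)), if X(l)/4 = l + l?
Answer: -1379797813/25117184 ≈ -54.934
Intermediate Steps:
X(l) = 8*l (X(l) = 4*(l + l) = 4*(2*l) = 8*l)
-(19299/49057 + 27925/X(64)) = -(19299/49057 + 27925/((8*64))) = -(19299*(1/49057) + 27925/512) = -(19299/49057 + 27925*(1/512)) = -(19299/49057 + 27925/512) = -1*1379797813/25117184 = -1379797813/25117184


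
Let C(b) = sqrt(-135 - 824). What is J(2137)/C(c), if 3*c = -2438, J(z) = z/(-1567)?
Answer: 2137*I*sqrt(959)/1502753 ≈ 0.044038*I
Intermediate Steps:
J(z) = -z/1567 (J(z) = z*(-1/1567) = -z/1567)
c = -2438/3 (c = (1/3)*(-2438) = -2438/3 ≈ -812.67)
C(b) = I*sqrt(959) (C(b) = sqrt(-959) = I*sqrt(959))
J(2137)/C(c) = (-1/1567*2137)/((I*sqrt(959))) = -(-2137)*I*sqrt(959)/1502753 = 2137*I*sqrt(959)/1502753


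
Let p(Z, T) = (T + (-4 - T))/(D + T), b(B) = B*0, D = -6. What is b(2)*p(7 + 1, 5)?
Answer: 0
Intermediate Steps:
b(B) = 0
p(Z, T) = -4/(-6 + T) (p(Z, T) = (T + (-4 - T))/(-6 + T) = -4/(-6 + T))
b(2)*p(7 + 1, 5) = 0*(-4/(-6 + 5)) = 0*(-4/(-1)) = 0*(-4*(-1)) = 0*4 = 0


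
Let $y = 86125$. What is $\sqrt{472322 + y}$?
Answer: $\sqrt{558447} \approx 747.29$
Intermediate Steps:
$\sqrt{472322 + y} = \sqrt{472322 + 86125} = \sqrt{558447}$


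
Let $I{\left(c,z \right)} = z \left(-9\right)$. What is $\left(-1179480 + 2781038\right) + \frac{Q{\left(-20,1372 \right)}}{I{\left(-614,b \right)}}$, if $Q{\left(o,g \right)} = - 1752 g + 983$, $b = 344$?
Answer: $\frac{4960826329}{3096} \approx 1.6023 \cdot 10^{6}$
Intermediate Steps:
$Q{\left(o,g \right)} = 983 - 1752 g$
$I{\left(c,z \right)} = - 9 z$
$\left(-1179480 + 2781038\right) + \frac{Q{\left(-20,1372 \right)}}{I{\left(-614,b \right)}} = \left(-1179480 + 2781038\right) + \frac{983 - 2403744}{\left(-9\right) 344} = 1601558 + \frac{983 - 2403744}{-3096} = 1601558 - - \frac{2402761}{3096} = 1601558 + \frac{2402761}{3096} = \frac{4960826329}{3096}$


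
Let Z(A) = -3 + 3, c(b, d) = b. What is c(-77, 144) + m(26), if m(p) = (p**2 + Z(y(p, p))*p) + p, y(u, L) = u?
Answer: 625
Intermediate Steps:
Z(A) = 0
m(p) = p + p**2 (m(p) = (p**2 + 0*p) + p = (p**2 + 0) + p = p**2 + p = p + p**2)
c(-77, 144) + m(26) = -77 + 26*(1 + 26) = -77 + 26*27 = -77 + 702 = 625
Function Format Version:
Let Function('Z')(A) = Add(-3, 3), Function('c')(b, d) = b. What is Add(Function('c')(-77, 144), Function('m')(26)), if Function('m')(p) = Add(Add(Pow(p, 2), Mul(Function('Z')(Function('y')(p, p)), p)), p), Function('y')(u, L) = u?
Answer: 625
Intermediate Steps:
Function('Z')(A) = 0
Function('m')(p) = Add(p, Pow(p, 2)) (Function('m')(p) = Add(Add(Pow(p, 2), Mul(0, p)), p) = Add(Add(Pow(p, 2), 0), p) = Add(Pow(p, 2), p) = Add(p, Pow(p, 2)))
Add(Function('c')(-77, 144), Function('m')(26)) = Add(-77, Mul(26, Add(1, 26))) = Add(-77, Mul(26, 27)) = Add(-77, 702) = 625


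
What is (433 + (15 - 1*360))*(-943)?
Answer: -82984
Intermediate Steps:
(433 + (15 - 1*360))*(-943) = (433 + (15 - 360))*(-943) = (433 - 345)*(-943) = 88*(-943) = -82984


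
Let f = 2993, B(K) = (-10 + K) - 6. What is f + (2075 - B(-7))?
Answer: 5091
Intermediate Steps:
B(K) = -16 + K
f + (2075 - B(-7)) = 2993 + (2075 - (-16 - 7)) = 2993 + (2075 - 1*(-23)) = 2993 + (2075 + 23) = 2993 + 2098 = 5091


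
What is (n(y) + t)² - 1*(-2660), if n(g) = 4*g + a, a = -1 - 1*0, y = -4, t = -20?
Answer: 4029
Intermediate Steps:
a = -1 (a = -1 + 0 = -1)
n(g) = -1 + 4*g (n(g) = 4*g - 1 = -1 + 4*g)
(n(y) + t)² - 1*(-2660) = ((-1 + 4*(-4)) - 20)² - 1*(-2660) = ((-1 - 16) - 20)² + 2660 = (-17 - 20)² + 2660 = (-37)² + 2660 = 1369 + 2660 = 4029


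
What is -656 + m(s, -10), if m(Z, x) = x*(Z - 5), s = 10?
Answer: -706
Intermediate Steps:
m(Z, x) = x*(-5 + Z)
-656 + m(s, -10) = -656 - 10*(-5 + 10) = -656 - 10*5 = -656 - 50 = -706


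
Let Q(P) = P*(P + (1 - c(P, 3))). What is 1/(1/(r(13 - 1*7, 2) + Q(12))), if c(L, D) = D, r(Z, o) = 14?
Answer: 134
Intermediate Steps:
Q(P) = P*(-2 + P) (Q(P) = P*(P + (1 - 1*3)) = P*(P + (1 - 3)) = P*(P - 2) = P*(-2 + P))
1/(1/(r(13 - 1*7, 2) + Q(12))) = 1/(1/(14 + 12*(-2 + 12))) = 1/(1/(14 + 12*10)) = 1/(1/(14 + 120)) = 1/(1/134) = 134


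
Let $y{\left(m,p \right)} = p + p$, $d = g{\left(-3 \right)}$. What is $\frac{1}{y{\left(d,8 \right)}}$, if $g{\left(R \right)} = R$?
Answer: $\frac{1}{16} \approx 0.0625$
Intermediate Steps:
$d = -3$
$y{\left(m,p \right)} = 2 p$
$\frac{1}{y{\left(d,8 \right)}} = \frac{1}{2 \cdot 8} = \frac{1}{16}$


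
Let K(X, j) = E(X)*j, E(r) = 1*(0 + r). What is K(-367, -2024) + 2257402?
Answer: 3000210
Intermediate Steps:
E(r) = r (E(r) = 1*r = r)
K(X, j) = X*j
K(-367, -2024) + 2257402 = -367*(-2024) + 2257402 = 742808 + 2257402 = 3000210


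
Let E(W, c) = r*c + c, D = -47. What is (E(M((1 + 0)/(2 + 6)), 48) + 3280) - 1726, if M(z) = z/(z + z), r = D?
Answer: -654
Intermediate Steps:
r = -47
M(z) = 1/2 (M(z) = z/((2*z)) = (1/(2*z))*z = 1/2)
E(W, c) = -46*c (E(W, c) = -47*c + c = -46*c)
(E(M((1 + 0)/(2 + 6)), 48) + 3280) - 1726 = (-46*48 + 3280) - 1726 = (-2208 + 3280) - 1726 = 1072 - 1726 = -654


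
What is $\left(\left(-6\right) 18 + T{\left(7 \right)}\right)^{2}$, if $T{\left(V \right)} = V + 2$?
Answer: $9801$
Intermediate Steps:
$T{\left(V \right)} = 2 + V$
$\left(\left(-6\right) 18 + T{\left(7 \right)}\right)^{2} = \left(\left(-6\right) 18 + \left(2 + 7\right)\right)^{2} = \left(-108 + 9\right)^{2} = \left(-99\right)^{2} = 9801$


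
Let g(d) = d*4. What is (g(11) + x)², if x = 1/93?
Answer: 16752649/8649 ≈ 1936.9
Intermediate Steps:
g(d) = 4*d
x = 1/93 ≈ 0.010753
(g(11) + x)² = (4*11 + 1/93)² = (44 + 1/93)² = (4093/93)² = 16752649/8649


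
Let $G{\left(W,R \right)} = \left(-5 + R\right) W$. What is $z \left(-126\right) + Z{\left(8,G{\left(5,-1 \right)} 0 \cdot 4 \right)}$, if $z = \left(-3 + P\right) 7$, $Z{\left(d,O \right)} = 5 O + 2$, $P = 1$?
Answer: $1766$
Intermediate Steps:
$G{\left(W,R \right)} = W \left(-5 + R\right)$
$Z{\left(d,O \right)} = 2 + 5 O$
$z = -14$ ($z = \left(-3 + 1\right) 7 = \left(-2\right) 7 = -14$)
$z \left(-126\right) + Z{\left(8,G{\left(5,-1 \right)} 0 \cdot 4 \right)} = \left(-14\right) \left(-126\right) + \left(2 + 5 \cdot 5 \left(-5 - 1\right) 0 \cdot 4\right) = 1764 + \left(2 + 5 \cdot 5 \left(-6\right) 0 \cdot 4\right) = 1764 + \left(2 + 5 \left(-30\right) 0 \cdot 4\right) = 1764 + \left(2 + 5 \cdot 0 \cdot 4\right) = 1764 + \left(2 + 5 \cdot 0\right) = 1764 + \left(2 + 0\right) = 1764 + 2 = 1766$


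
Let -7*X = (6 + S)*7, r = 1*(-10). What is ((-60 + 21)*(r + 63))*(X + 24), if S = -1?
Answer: -39273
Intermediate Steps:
r = -10
X = -5 (X = -(6 - 1)*7/7 = -5*7/7 = -⅐*35 = -5)
((-60 + 21)*(r + 63))*(X + 24) = ((-60 + 21)*(-10 + 63))*(-5 + 24) = -39*53*19 = -2067*19 = -39273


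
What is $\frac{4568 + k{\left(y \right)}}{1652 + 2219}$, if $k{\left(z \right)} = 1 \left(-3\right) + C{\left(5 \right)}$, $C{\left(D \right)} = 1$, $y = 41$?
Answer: $\frac{4566}{3871} \approx 1.1795$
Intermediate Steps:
$k{\left(z \right)} = -2$ ($k{\left(z \right)} = 1 \left(-3\right) + 1 = -3 + 1 = -2$)
$\frac{4568 + k{\left(y \right)}}{1652 + 2219} = \frac{4568 - 2}{1652 + 2219} = \frac{4566}{3871}$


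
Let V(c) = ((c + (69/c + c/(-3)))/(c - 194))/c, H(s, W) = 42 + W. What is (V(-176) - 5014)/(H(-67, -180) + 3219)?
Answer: -172398229199/105935132160 ≈ -1.6274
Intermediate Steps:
V(c) = (69/c + 2*c/3)/(c*(-194 + c)) (V(c) = ((c + (69/c + c*(-⅓)))/(-194 + c))/c = ((c + (69/c - c/3))/(-194 + c))/c = ((69/c + 2*c/3)/(-194 + c))/c = (69/c + 2*c/3)/(c*(-194 + c)))
(V(-176) - 5014)/(H(-67, -180) + 3219) = ((⅓)*(207 + 2*(-176)²)/((-176)²*(-194 - 176)) - 5014)/((42 - 180) + 3219) = ((⅓)*(1/30976)*(207 + 2*30976)/(-370) - 5014)/(-138 + 3219) = ((⅓)*(1/30976)*(-1/370)*(207 + 61952) - 5014)/3081 = ((⅓)*(1/30976)*(-1/370)*62159 - 5014)*(1/3081) = (-62159/34383360 - 5014)*(1/3081) = -172398229199/34383360*1/3081 = -172398229199/105935132160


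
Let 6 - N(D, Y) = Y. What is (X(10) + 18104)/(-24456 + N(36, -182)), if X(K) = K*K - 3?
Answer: -¾ ≈ -0.75000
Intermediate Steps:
N(D, Y) = 6 - Y
X(K) = -3 + K² (X(K) = K² - 3 = -3 + K²)
(X(10) + 18104)/(-24456 + N(36, -182)) = ((-3 + 10²) + 18104)/(-24456 + (6 - 1*(-182))) = ((-3 + 100) + 18104)/(-24456 + (6 + 182)) = (97 + 18104)/(-24456 + 188) = 18201/(-24268) = 18201*(-1/24268) = -¾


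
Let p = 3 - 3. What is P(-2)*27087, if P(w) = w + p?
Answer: -54174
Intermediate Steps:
p = 0
P(w) = w (P(w) = w + 0 = w)
P(-2)*27087 = -2*27087 = -54174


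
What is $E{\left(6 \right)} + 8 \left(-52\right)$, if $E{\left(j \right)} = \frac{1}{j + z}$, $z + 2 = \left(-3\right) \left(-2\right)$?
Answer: $- \frac{4159}{10} \approx -415.9$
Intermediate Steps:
$z = 4$ ($z = -2 - -6 = -2 + 6 = 4$)
$E{\left(j \right)} = \frac{1}{4 + j}$ ($E{\left(j \right)} = \frac{1}{j + 4} = \frac{1}{4 + j}$)
$E{\left(6 \right)} + 8 \left(-52\right) = \frac{1}{4 + 6} + 8 \left(-52\right) = \frac{1}{10} - 416 = - \frac{4159}{10}$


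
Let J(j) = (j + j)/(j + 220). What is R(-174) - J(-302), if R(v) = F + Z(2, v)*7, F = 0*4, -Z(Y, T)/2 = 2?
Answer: -1450/41 ≈ -35.366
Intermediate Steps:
Z(Y, T) = -4 (Z(Y, T) = -2*2 = -4)
F = 0
J(j) = 2*j/(220 + j) (J(j) = (2*j)/(220 + j) = 2*j/(220 + j))
R(v) = -28 (R(v) = 0 - 4*7 = 0 - 28 = -28)
R(-174) - J(-302) = -28 - 2*(-302)/(220 - 302) = -28 - 2*(-302)/(-82) = -28 - 2*(-302)*(-1)/82 = -28 - 1*302/41 = -28 - 302/41 = -1450/41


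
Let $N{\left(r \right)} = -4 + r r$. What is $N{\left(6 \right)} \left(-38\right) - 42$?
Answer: $-1258$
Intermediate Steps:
$N{\left(r \right)} = -4 + r^{2}$
$N{\left(6 \right)} \left(-38\right) - 42 = \left(-4 + 6^{2}\right) \left(-38\right) - 42 = \left(-4 + 36\right) \left(-38\right) - 42 = 32 \left(-38\right) - 42 = -1216 - 42 = -1258$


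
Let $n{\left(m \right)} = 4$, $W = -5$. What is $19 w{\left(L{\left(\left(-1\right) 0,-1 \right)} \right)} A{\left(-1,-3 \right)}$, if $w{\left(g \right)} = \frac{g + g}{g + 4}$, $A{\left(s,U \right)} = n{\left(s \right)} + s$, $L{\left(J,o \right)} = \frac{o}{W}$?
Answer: $\frac{38}{7} \approx 5.4286$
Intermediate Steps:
$L{\left(J,o \right)} = - \frac{o}{5}$ ($L{\left(J,o \right)} = \frac{o}{-5} = o \left(- \frac{1}{5}\right) = - \frac{o}{5}$)
$A{\left(s,U \right)} = 4 + s$
$w{\left(g \right)} = \frac{2 g}{4 + g}$
$19 w{\left(L{\left(\left(-1\right) 0,-1 \right)} \right)} A{\left(-1,-3 \right)} = 19 \frac{2 \left(\left(- \frac{1}{5}\right) \left(-1\right)\right)}{4 - - \frac{1}{5}} \left(4 - 1\right) = 19 \cdot 2 \cdot \frac{1}{5} \frac{1}{4 + \frac{1}{5}} \cdot 3 = 19 \cdot 2 \cdot \frac{1}{5} \frac{1}{\frac{21}{5}} \cdot 3 = 19 \cdot 2 \cdot \frac{1}{5} \cdot \frac{5}{21} \cdot 3 = 19 \cdot \frac{2}{21} \cdot 3 = \frac{38}{21} \cdot 3 = \frac{38}{7}$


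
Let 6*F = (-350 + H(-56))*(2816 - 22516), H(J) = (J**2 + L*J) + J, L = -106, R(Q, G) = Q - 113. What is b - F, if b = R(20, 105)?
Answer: 85359821/3 ≈ 2.8453e+7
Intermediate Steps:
R(Q, G) = -113 + Q
b = -93 (b = -113 + 20 = -93)
H(J) = J**2 - 105*J (H(J) = (J**2 - 106*J) + J = J**2 - 105*J)
F = -85360100/3 (F = ((-350 - 56*(-105 - 56))*(2816 - 22516))/6 = ((-350 - 56*(-161))*(-19700))/6 = ((-350 + 9016)*(-19700))/6 = (8666*(-19700))/6 = (1/6)*(-170720200) = -85360100/3 ≈ -2.8453e+7)
b - F = -93 - 1*(-85360100/3) = -93 + 85360100/3 = 85359821/3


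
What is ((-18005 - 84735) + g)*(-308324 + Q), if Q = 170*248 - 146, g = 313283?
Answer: -56069706330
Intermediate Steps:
Q = 42014 (Q = 42160 - 146 = 42014)
((-18005 - 84735) + g)*(-308324 + Q) = ((-18005 - 84735) + 313283)*(-308324 + 42014) = (-102740 + 313283)*(-266310) = 210543*(-266310) = -56069706330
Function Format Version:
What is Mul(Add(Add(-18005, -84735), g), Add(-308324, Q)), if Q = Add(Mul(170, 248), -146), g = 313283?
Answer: -56069706330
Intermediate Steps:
Q = 42014 (Q = Add(42160, -146) = 42014)
Mul(Add(Add(-18005, -84735), g), Add(-308324, Q)) = Mul(Add(Add(-18005, -84735), 313283), Add(-308324, 42014)) = Mul(Add(-102740, 313283), -266310) = Mul(210543, -266310) = -56069706330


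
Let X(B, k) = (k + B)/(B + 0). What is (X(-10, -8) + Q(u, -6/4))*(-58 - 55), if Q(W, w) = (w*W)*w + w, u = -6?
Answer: 7458/5 ≈ 1491.6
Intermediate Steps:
Q(W, w) = w + W*w**2 (Q(W, w) = (W*w)*w + w = W*w**2 + w = w + W*w**2)
X(B, k) = (B + k)/B
(X(-10, -8) + Q(u, -6/4))*(-58 - 55) = ((-10 - 8)/(-10) + (-6/4)*(1 - (-36)/4))*(-58 - 55) = (-1/10*(-18) + (-6*1/4)*(1 - (-36)/4))*(-113) = (9/5 - 3*(1 - 6*(-3/2))/2)*(-113) = (9/5 - 3*(1 + 9)/2)*(-113) = (9/5 - 3/2*10)*(-113) = (9/5 - 15)*(-113) = -66/5*(-113) = 7458/5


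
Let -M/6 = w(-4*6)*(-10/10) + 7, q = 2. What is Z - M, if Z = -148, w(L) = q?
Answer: -118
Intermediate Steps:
w(L) = 2
M = -30 (M = -6*(2*(-10/10) + 7) = -6*(2*(-10*1/10) + 7) = -6*(2*(-1) + 7) = -6*(-2 + 7) = -6*5 = -30)
Z - M = -148 - 1*(-30) = -148 + 30 = -118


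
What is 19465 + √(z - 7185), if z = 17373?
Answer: 19465 + 6*√283 ≈ 19566.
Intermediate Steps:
19465 + √(z - 7185) = 19465 + √(17373 - 7185) = 19465 + √10188 = 19465 + 6*√283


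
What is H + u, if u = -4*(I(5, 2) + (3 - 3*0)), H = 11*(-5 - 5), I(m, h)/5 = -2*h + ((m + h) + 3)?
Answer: -242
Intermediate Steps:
I(m, h) = 15 - 5*h + 5*m (I(m, h) = 5*(-2*h + ((m + h) + 3)) = 5*(-2*h + ((h + m) + 3)) = 5*(-2*h + (3 + h + m)) = 5*(3 + m - h) = 15 - 5*h + 5*m)
H = -110 (H = 11*(-10) = -110)
u = -132 (u = -4*((15 - 5*2 + 5*5) + (3 - 3*0)) = -4*((15 - 10 + 25) + (3 + 0)) = -4*(30 + 3) = -4*33 = -132)
H + u = -110 - 132 = -242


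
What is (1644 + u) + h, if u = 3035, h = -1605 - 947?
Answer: 2127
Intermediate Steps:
h = -2552
(1644 + u) + h = (1644 + 3035) - 2552 = 4679 - 2552 = 2127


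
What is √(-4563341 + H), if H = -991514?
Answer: I*√5554855 ≈ 2356.9*I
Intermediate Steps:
√(-4563341 + H) = √(-4563341 - 991514) = √(-5554855) = I*√5554855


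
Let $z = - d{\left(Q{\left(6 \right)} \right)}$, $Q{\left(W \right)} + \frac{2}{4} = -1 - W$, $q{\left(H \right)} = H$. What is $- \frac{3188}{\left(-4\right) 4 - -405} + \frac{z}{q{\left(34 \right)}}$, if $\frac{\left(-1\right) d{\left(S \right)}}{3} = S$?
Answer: $- \frac{234289}{26452} \approx -8.8571$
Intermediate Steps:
$Q{\left(W \right)} = - \frac{3}{2} - W$ ($Q{\left(W \right)} = - \frac{1}{2} - \left(1 + W\right) = - \frac{3}{2} - W$)
$d{\left(S \right)} = - 3 S$
$z = - \frac{45}{2}$ ($z = - \left(-3\right) \left(- \frac{3}{2} - 6\right) = - \frac{\left(-3\right) \left(-15\right)}{2} = \left(-1\right) \frac{45}{2} = - \frac{45}{2} \approx -22.5$)
$- \frac{3188}{\left(-4\right) 4 - -405} + \frac{z}{q{\left(34 \right)}} = - \frac{3188}{\left(-4\right) 4 - -405} - \frac{45}{2 \cdot 34} = - \frac{3188}{-16 + 405} - \frac{45}{68} = - \frac{3188}{389} - \frac{45}{68} = - \frac{234289}{26452}$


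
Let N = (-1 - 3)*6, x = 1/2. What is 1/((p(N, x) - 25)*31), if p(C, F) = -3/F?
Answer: -1/961 ≈ -0.0010406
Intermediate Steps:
x = 1/2 ≈ 0.50000
N = -24 (N = -4*6 = -24)
1/((p(N, x) - 25)*31) = 1/((-3/1/2 - 25)*31) = 1/((-3*2 - 25)*31) = 1/((-6 - 25)*31) = 1/(-31*31) = 1/(-961) = -1/961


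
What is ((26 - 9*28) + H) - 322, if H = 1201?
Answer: 653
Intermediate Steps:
((26 - 9*28) + H) - 322 = ((26 - 9*28) + 1201) - 322 = ((26 - 252) + 1201) - 322 = (-226 + 1201) - 322 = 975 - 322 = 653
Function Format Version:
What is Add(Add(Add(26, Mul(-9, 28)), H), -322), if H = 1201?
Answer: 653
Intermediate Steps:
Add(Add(Add(26, Mul(-9, 28)), H), -322) = Add(Add(Add(26, Mul(-9, 28)), 1201), -322) = Add(Add(Add(26, -252), 1201), -322) = Add(Add(-226, 1201), -322) = Add(975, -322) = 653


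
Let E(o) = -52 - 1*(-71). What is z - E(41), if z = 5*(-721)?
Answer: -3624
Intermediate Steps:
E(o) = 19 (E(o) = -52 + 71 = 19)
z = -3605
z - E(41) = -3605 - 1*19 = -3605 - 19 = -3624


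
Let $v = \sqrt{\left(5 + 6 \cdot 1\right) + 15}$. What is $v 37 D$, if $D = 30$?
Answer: $1110 \sqrt{26} \approx 5659.9$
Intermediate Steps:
$v = \sqrt{26}$ ($v = \sqrt{\left(5 + 6\right) + 15} = \sqrt{11 + 15} = \sqrt{26} \approx 5.099$)
$v 37 D = \sqrt{26} \cdot 37 \cdot 30 = 37 \sqrt{26} \cdot 30 = 1110 \sqrt{26}$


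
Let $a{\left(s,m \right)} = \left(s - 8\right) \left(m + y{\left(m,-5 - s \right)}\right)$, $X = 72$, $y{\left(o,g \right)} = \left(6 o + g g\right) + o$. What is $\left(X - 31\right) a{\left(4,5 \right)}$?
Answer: $-19844$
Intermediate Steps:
$y{\left(o,g \right)} = g^{2} + 7 o$ ($y{\left(o,g \right)} = \left(6 o + g^{2}\right) + o = \left(g^{2} + 6 o\right) + o = g^{2} + 7 o$)
$a{\left(s,m \right)} = \left(-8 + s\right) \left(\left(-5 - s\right)^{2} + 8 m\right)$ ($a{\left(s,m \right)} = \left(s - 8\right) \left(m + \left(\left(-5 - s\right)^{2} + 7 m\right)\right) = \left(-8 + s\right) \left(\left(-5 - s\right)^{2} + 8 m\right)$)
$\left(X - 31\right) a{\left(4,5 \right)} = \left(72 - 31\right) \left(-200 + 4^{3} - 320 - 220 + 2 \cdot 4^{2} + 8 \cdot 5 \cdot 4\right) = 41 \left(-200 + 64 - 320 - 220 + 2 \cdot 16 + 160\right) = 41 \left(-200 + 64 - 320 - 220 + 32 + 160\right) = 41 \left(-484\right) = -19844$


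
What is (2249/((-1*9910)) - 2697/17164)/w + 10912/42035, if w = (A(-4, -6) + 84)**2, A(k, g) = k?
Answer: 169659444969447/653710026368000 ≈ 0.25953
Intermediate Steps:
w = 6400 (w = (-4 + 84)**2 = 80**2 = 6400)
(2249/((-1*9910)) - 2697/17164)/w + 10912/42035 = (2249/((-1*9910)) - 2697/17164)/6400 + 10912/42035 = (2249/(-9910) - 2697*1/17164)*(1/6400) + 10912*(1/42035) = (2249*(-1/9910) - 2697/17164)*(1/6400) + 10912/42035 = (-2249/9910 - 2697/17164)*(1/6400) + 10912/42035 = -32664553/85047620*1/6400 + 10912/42035 = -32664553/544304768000 + 10912/42035 = 169659444969447/653710026368000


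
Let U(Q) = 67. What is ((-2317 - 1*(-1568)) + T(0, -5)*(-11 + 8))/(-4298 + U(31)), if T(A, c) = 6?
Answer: 767/4231 ≈ 0.18128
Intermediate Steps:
((-2317 - 1*(-1568)) + T(0, -5)*(-11 + 8))/(-4298 + U(31)) = ((-2317 - 1*(-1568)) + 6*(-11 + 8))/(-4298 + 67) = ((-2317 + 1568) + 6*(-3))/(-4231) = (-749 - 18)*(-1/4231) = -767*(-1/4231) = 767/4231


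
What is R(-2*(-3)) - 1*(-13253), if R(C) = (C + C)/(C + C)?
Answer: 13254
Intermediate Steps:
R(C) = 1 (R(C) = (2*C)/((2*C)) = (2*C)*(1/(2*C)) = 1)
R(-2*(-3)) - 1*(-13253) = 1 - 1*(-13253) = 1 + 13253 = 13254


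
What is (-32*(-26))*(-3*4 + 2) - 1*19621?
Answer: -27941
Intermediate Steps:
(-32*(-26))*(-3*4 + 2) - 1*19621 = 832*(-12 + 2) - 19621 = 832*(-10) - 19621 = -8320 - 19621 = -27941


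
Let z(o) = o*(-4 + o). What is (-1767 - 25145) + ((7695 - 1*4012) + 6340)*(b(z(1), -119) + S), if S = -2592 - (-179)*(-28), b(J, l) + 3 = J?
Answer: -76301942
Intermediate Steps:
b(J, l) = -3 + J
S = -7604 (S = -2592 - 1*5012 = -2592 - 5012 = -7604)
(-1767 - 25145) + ((7695 - 1*4012) + 6340)*(b(z(1), -119) + S) = (-1767 - 25145) + ((7695 - 1*4012) + 6340)*((-3 + 1*(-4 + 1)) - 7604) = -26912 + ((7695 - 4012) + 6340)*((-3 + 1*(-3)) - 7604) = -26912 + (3683 + 6340)*((-3 - 3) - 7604) = -26912 + 10023*(-6 - 7604) = -26912 + 10023*(-7610) = -26912 - 76275030 = -76301942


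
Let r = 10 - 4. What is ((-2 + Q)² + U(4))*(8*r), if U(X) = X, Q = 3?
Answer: 240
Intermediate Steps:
r = 6
((-2 + Q)² + U(4))*(8*r) = ((-2 + 3)² + 4)*(8*6) = (1² + 4)*48 = (1 + 4)*48 = 5*48 = 240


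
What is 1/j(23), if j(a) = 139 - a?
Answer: 1/116 ≈ 0.0086207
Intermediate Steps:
1/j(23) = 1/(139 - 1*23) = 1/(139 - 23) = 1/116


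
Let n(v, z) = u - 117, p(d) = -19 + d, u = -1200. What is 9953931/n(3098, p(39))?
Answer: -3317977/439 ≈ -7558.0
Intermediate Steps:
n(v, z) = -1317 (n(v, z) = -1200 - 117 = -1317)
9953931/n(3098, p(39)) = 9953931/(-1317) = 9953931*(-1/1317) = -3317977/439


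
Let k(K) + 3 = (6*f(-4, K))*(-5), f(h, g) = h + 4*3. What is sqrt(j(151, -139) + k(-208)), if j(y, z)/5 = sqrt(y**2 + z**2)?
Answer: sqrt(-243 + 5*sqrt(42122)) ≈ 27.985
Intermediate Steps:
f(h, g) = 12 + h (f(h, g) = h + 12 = 12 + h)
k(K) = -243 (k(K) = -3 + (6*(12 - 4))*(-5) = -3 + (6*8)*(-5) = -3 + 48*(-5) = -3 - 240 = -243)
j(y, z) = 5*sqrt(y**2 + z**2)
sqrt(j(151, -139) + k(-208)) = sqrt(5*sqrt(151**2 + (-139)**2) - 243) = sqrt(5*sqrt(22801 + 19321) - 243) = sqrt(5*sqrt(42122) - 243) = sqrt(-243 + 5*sqrt(42122))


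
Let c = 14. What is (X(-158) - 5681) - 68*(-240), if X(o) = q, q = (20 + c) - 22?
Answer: 10651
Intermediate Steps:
q = 12 (q = (20 + 14) - 22 = 34 - 22 = 12)
X(o) = 12
(X(-158) - 5681) - 68*(-240) = (12 - 5681) - 68*(-240) = -5669 + 16320 = 10651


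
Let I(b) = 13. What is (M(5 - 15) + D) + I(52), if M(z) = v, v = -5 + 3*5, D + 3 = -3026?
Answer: -3006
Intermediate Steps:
D = -3029 (D = -3 - 3026 = -3029)
v = 10 (v = -5 + 15 = 10)
M(z) = 10
(M(5 - 15) + D) + I(52) = (10 - 3029) + 13 = -3019 + 13 = -3006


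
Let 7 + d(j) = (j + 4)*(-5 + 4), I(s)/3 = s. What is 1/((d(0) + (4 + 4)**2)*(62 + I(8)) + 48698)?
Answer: 1/53256 ≈ 1.8777e-5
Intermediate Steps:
I(s) = 3*s
d(j) = -11 - j (d(j) = -7 + (j + 4)*(-5 + 4) = -7 + (4 + j)*(-1) = -7 + (-4 - j) = -11 - j)
1/((d(0) + (4 + 4)**2)*(62 + I(8)) + 48698) = 1/(((-11 - 1*0) + (4 + 4)**2)*(62 + 3*8) + 48698) = 1/(((-11 + 0) + 8**2)*(62 + 24) + 48698) = 1/((-11 + 64)*86 + 48698) = 1/(53*86 + 48698) = 1/(4558 + 48698) = 1/53256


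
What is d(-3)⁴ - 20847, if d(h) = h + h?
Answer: -19551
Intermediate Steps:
d(h) = 2*h
d(-3)⁴ - 20847 = (2*(-3))⁴ - 20847 = (-6)⁴ - 20847 = 1296 - 20847 = -19551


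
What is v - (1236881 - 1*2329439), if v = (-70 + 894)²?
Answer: 1771534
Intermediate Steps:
v = 678976 (v = 824² = 678976)
v - (1236881 - 1*2329439) = 678976 - (1236881 - 1*2329439) = 678976 - (1236881 - 2329439) = 678976 - 1*(-1092558) = 678976 + 1092558 = 1771534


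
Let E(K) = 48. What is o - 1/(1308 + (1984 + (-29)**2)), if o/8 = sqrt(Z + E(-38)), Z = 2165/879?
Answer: -1/4133 + 8*sqrt(38989803)/879 ≈ 56.830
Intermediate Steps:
Z = 2165/879 (Z = 2165*(1/879) = 2165/879 ≈ 2.4630)
o = 8*sqrt(38989803)/879 (o = 8*sqrt(2165/879 + 48) = 8*sqrt(44357/879) = 8*(sqrt(38989803)/879) = 8*sqrt(38989803)/879 ≈ 56.830)
o - 1/(1308 + (1984 + (-29)**2)) = 8*sqrt(38989803)/879 - 1/(1308 + (1984 + (-29)**2)) = 8*sqrt(38989803)/879 - 1/(1308 + (1984 + 841)) = 8*sqrt(38989803)/879 - 1/(1308 + 2825) = 8*sqrt(38989803)/879 - 1/4133 = -1/4133 + 8*sqrt(38989803)/879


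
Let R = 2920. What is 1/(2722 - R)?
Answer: -1/198 ≈ -0.0050505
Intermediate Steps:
1/(2722 - R) = 1/(2722 - 1*2920) = 1/(2722 - 2920) = 1/(-198) = -1/198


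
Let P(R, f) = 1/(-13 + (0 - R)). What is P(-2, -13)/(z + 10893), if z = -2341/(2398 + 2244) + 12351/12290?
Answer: -1296595/155369043298 ≈ -8.3453e-6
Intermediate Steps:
z = 7140613/14262545 (z = -2341/4642 + 12351*(1/12290) = -2341*1/4642 + 12351/12290 = -2341/4642 + 12351/12290 = 7140613/14262545 ≈ 0.50066)
P(R, f) = 1/(-13 - R)
P(-2, -13)/(z + 10893) = (-1/(13 - 2))/(7140613/14262545 + 10893) = (-1/11)/(155369043298/14262545) = 14262545*(-1*1/11)/155369043298 = (14262545/155369043298)*(-1/11) = -1296595/155369043298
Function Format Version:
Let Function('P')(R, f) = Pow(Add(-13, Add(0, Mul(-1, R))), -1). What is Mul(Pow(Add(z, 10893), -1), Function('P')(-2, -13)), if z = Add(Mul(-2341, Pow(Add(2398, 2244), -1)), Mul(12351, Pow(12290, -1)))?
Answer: Rational(-1296595, 155369043298) ≈ -8.3453e-6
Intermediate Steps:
z = Rational(7140613, 14262545) (z = Add(Mul(-2341, Pow(4642, -1)), Mul(12351, Rational(1, 12290))) = Add(Mul(-2341, Rational(1, 4642)), Rational(12351, 12290)) = Add(Rational(-2341, 4642), Rational(12351, 12290)) = Rational(7140613, 14262545) ≈ 0.50066)
Function('P')(R, f) = Pow(Add(-13, Mul(-1, R)), -1)
Mul(Pow(Add(z, 10893), -1), Function('P')(-2, -13)) = Mul(Pow(Add(Rational(7140613, 14262545), 10893), -1), Mul(-1, Pow(Add(13, -2), -1))) = Mul(Pow(Rational(155369043298, 14262545), -1), Mul(-1, Pow(11, -1))) = Mul(Rational(14262545, 155369043298), Mul(-1, Rational(1, 11))) = Mul(Rational(14262545, 155369043298), Rational(-1, 11)) = Rational(-1296595, 155369043298)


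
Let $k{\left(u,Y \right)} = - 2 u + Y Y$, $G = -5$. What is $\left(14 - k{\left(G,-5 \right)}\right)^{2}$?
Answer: $441$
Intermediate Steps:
$k{\left(u,Y \right)} = Y^{2} - 2 u$ ($k{\left(u,Y \right)} = - 2 u + Y^{2} = Y^{2} - 2 u$)
$\left(14 - k{\left(G,-5 \right)}\right)^{2} = \left(14 - \left(\left(-5\right)^{2} - -10\right)\right)^{2} = \left(14 - \left(25 + 10\right)\right)^{2} = \left(14 - 35\right)^{2} = \left(-21\right)^{2} = 441$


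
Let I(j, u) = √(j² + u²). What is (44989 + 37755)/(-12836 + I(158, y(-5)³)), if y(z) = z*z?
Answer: 1062101984/79402693 + 82744*√244165589/79402693 ≈ 29.659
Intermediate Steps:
y(z) = z²
(44989 + 37755)/(-12836 + I(158, y(-5)³)) = (44989 + 37755)/(-12836 + √(158² + (((-5)²)³)²)) = 82744/(-12836 + √(24964 + (25³)²)) = 82744/(-12836 + √(24964 + 15625²)) = 82744/(-12836 + √(24964 + 244140625)) = 82744/(-12836 + √244165589)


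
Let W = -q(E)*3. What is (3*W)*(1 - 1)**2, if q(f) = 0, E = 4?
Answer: 0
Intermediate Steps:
W = 0 (W = -1*0*3 = 0*3 = 0)
(3*W)*(1 - 1)**2 = (3*0)*(1 - 1)**2 = 0*0**2 = 0*0 = 0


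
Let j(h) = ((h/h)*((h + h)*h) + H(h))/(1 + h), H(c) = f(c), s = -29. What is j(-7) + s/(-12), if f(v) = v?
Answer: -51/4 ≈ -12.750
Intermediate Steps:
H(c) = c
j(h) = (h + 2*h²)/(1 + h) (j(h) = ((h/h)*((h + h)*h) + h)/(1 + h) = (1*((2*h)*h) + h)/(1 + h) = (1*(2*h²) + h)/(1 + h) = (2*h² + h)/(1 + h) = (h + 2*h²)/(1 + h))
j(-7) + s/(-12) = -7*(1 + 2*(-7))/(1 - 7) - 29/(-12) = -7*(1 - 14)/(-6) - 29*(-1/12) = -7*(-⅙)*(-13) + 29/12 = -91/6 + 29/12 = -51/4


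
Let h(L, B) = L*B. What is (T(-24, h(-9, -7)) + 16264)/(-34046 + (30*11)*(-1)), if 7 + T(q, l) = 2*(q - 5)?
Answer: -16199/34376 ≈ -0.47123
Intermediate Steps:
h(L, B) = B*L
T(q, l) = -17 + 2*q (T(q, l) = -7 + 2*(q - 5) = -7 + 2*(-5 + q) = -7 + (-10 + 2*q) = -17 + 2*q)
(T(-24, h(-9, -7)) + 16264)/(-34046 + (30*11)*(-1)) = ((-17 + 2*(-24)) + 16264)/(-34046 + (30*11)*(-1)) = ((-17 - 48) + 16264)/(-34046 + 330*(-1)) = (-65 + 16264)/(-34046 - 330) = 16199/(-34376) = 16199*(-1/34376) = -16199/34376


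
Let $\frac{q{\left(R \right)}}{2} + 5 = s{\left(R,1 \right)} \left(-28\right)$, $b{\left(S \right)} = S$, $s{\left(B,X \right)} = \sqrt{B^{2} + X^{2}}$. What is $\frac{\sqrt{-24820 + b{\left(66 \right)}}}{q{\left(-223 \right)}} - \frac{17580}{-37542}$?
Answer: $\frac{2930}{6257} - \frac{28 i \sqrt{307754105}}{38988295} + \frac{i \sqrt{24754}}{15595318} \approx 0.46828 - 0.012589 i$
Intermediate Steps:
$q{\left(R \right)} = -10 - 56 \sqrt{1 + R^{2}}$ ($q{\left(R \right)} = -10 + 2 \sqrt{R^{2} + 1^{2}} \left(-28\right) = -10 + 2 \sqrt{R^{2} + 1} \left(-28\right) = -10 + 2 \sqrt{1 + R^{2}} \left(-28\right) = -10 + 2 \left(- 28 \sqrt{1 + R^{2}}\right) = -10 - 56 \sqrt{1 + R^{2}}$)
$\frac{\sqrt{-24820 + b{\left(66 \right)}}}{q{\left(-223 \right)}} - \frac{17580}{-37542} = \frac{\sqrt{-24820 + 66}}{-10 - 56 \sqrt{1 + \left(-223\right)^{2}}} - \frac{17580}{-37542} = \frac{\sqrt{-24754}}{-10 - 56 \sqrt{1 + 49729}} - - \frac{2930}{6257} = \frac{i \sqrt{24754}}{-10 - 56 \sqrt{49730}} + \frac{2930}{6257} = \frac{2930}{6257} + \frac{i \sqrt{24754}}{-10 - 56 \sqrt{49730}}$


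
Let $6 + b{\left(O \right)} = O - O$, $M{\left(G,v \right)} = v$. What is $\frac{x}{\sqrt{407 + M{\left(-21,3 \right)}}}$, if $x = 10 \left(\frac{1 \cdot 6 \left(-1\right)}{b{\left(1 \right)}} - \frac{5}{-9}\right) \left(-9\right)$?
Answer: $- \frac{14 \sqrt{410}}{41} \approx -6.9141$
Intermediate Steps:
$b{\left(O \right)} = -6$ ($b{\left(O \right)} = -6 + \left(O - O\right) = -6 + 0 = -6$)
$x = -140$ ($x = 10 \left(\frac{1 \cdot 6 \left(-1\right)}{-6} - \frac{5}{-9}\right) \left(-9\right) = 10 \left(6 \left(-1\right) \left(- \frac{1}{6}\right) - - \frac{5}{9}\right) \left(-9\right) = 10 \left(\left(-6\right) \left(- \frac{1}{6}\right) + \frac{5}{9}\right) \left(-9\right) = 10 \left(1 + \frac{5}{9}\right) \left(-9\right) = 10 \cdot \frac{14}{9} \left(-9\right) = \frac{140}{9} \left(-9\right) = -140$)
$\frac{x}{\sqrt{407 + M{\left(-21,3 \right)}}} = - \frac{140}{\sqrt{407 + 3}} = - \frac{140}{\sqrt{410}} = - 140 \frac{\sqrt{410}}{410} = - \frac{14 \sqrt{410}}{41}$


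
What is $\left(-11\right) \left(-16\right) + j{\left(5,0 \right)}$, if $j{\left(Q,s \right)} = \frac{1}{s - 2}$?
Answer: $\frac{351}{2} \approx 175.5$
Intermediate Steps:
$j{\left(Q,s \right)} = \frac{1}{-2 + s}$
$\left(-11\right) \left(-16\right) + j{\left(5,0 \right)} = \left(-11\right) \left(-16\right) + \frac{1}{-2 + 0} = 176 + \frac{1}{-2} = 176 - \frac{1}{2} = \frac{351}{2}$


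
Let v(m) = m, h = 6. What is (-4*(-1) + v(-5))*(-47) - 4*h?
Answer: 23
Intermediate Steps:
(-4*(-1) + v(-5))*(-47) - 4*h = (-4*(-1) - 5)*(-47) - 4*6 = (4 - 5)*(-47) - 24 = -1*(-47) - 24 = 47 - 24 = 23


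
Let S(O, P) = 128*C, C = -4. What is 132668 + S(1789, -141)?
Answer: 132156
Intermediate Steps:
S(O, P) = -512 (S(O, P) = 128*(-4) = -512)
132668 + S(1789, -141) = 132668 - 512 = 132156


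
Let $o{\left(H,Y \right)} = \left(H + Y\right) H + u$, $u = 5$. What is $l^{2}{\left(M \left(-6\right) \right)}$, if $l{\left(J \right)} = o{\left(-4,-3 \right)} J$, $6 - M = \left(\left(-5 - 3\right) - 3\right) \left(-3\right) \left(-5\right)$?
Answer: $1146364164$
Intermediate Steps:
$M = 171$ ($M = 6 - \left(\left(-5 - 3\right) - 3\right) \left(-3\right) \left(-5\right) = 6 - \left(-8 - 3\right) \left(-3\right) \left(-5\right) = 6 - \left(-11\right) \left(-3\right) \left(-5\right) = 6 - 33 \left(-5\right) = 6 - -165 = 6 + 165 = 171$)
$o{\left(H,Y \right)} = 5 + H \left(H + Y\right)$ ($o{\left(H,Y \right)} = \left(H + Y\right) H + 5 = H \left(H + Y\right) + 5 = 5 + H \left(H + Y\right)$)
$l{\left(J \right)} = 33 J$ ($l{\left(J \right)} = \left(5 + \left(-4\right)^{2} - -12\right) J = \left(5 + 16 + 12\right) J = 33 J$)
$l^{2}{\left(M \left(-6\right) \right)} = \left(33 \cdot 171 \left(-6\right)\right)^{2} = \left(33 \left(-1026\right)\right)^{2} = \left(-33858\right)^{2} = 1146364164$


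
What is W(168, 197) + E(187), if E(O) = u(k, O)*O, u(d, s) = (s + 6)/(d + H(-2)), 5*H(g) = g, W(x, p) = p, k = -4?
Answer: -16011/2 ≈ -8005.5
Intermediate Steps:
H(g) = g/5
u(d, s) = (6 + s)/(-2/5 + d) (u(d, s) = (s + 6)/(d + (1/5)*(-2)) = (6 + s)/(d - 2/5) = (6 + s)/(-2/5 + d))
E(O) = O*(-15/11 - 5*O/22) (E(O) = (5*(6 + O)/(-2 + 5*(-4)))*O = (5*(6 + O)/(-2 - 20))*O = (5*(6 + O)/(-22))*O = (5*(-1/22)*(6 + O))*O = (-15/11 - 5*O/22)*O = O*(-15/11 - 5*O/22))
W(168, 197) + E(187) = 197 - 5/22*187*(6 + 187) = 197 - 5/22*187*193 = 197 - 16405/2 = -16011/2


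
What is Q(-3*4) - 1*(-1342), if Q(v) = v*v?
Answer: 1486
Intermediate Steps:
Q(v) = v²
Q(-3*4) - 1*(-1342) = (-3*4)² - 1*(-1342) = (-12)² + 1342 = 144 + 1342 = 1486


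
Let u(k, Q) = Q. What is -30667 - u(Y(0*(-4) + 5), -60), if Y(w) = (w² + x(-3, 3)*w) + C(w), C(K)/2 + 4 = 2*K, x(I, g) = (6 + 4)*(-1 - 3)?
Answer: -30607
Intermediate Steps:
x(I, g) = -40 (x(I, g) = 10*(-4) = -40)
C(K) = -8 + 4*K (C(K) = -8 + 2*(2*K) = -8 + 4*K)
Y(w) = -8 + w² - 36*w (Y(w) = (w² - 40*w) + (-8 + 4*w) = -8 + w² - 36*w)
-30667 - u(Y(0*(-4) + 5), -60) = -30667 - 1*(-60) = -30667 + 60 = -30607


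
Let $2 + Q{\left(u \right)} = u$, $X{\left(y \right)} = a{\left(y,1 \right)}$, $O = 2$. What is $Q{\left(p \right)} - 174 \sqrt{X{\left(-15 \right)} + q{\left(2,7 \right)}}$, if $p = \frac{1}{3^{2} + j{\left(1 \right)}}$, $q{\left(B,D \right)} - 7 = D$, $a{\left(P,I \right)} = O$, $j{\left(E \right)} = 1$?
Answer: $- \frac{6979}{10} \approx -697.9$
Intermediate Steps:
$a{\left(P,I \right)} = 2$
$q{\left(B,D \right)} = 7 + D$
$p = \frac{1}{10}$ ($p = \frac{1}{3^{2} + 1} = \frac{1}{9 + 1} = \frac{1}{10} \approx 0.1$)
$X{\left(y \right)} = 2$
$Q{\left(u \right)} = -2 + u$
$Q{\left(p \right)} - 174 \sqrt{X{\left(-15 \right)} + q{\left(2,7 \right)}} = \left(-2 + \frac{1}{10}\right) - 174 \sqrt{2 + \left(7 + 7\right)} = - \frac{19}{10} - 174 \sqrt{2 + 14} = - \frac{19}{10} - 174 \sqrt{16} = - \frac{19}{10} - 696 = - \frac{6979}{10}$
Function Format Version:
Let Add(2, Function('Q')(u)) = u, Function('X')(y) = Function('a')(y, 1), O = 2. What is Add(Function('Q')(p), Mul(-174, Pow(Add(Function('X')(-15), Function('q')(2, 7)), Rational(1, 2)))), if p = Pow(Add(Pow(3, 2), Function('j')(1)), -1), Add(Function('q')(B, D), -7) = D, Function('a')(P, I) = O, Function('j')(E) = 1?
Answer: Rational(-6979, 10) ≈ -697.90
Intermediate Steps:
Function('a')(P, I) = 2
Function('q')(B, D) = Add(7, D)
p = Rational(1, 10) (p = Pow(Add(Pow(3, 2), 1), -1) = Pow(Add(9, 1), -1) = Pow(10, -1) = Rational(1, 10) ≈ 0.10000)
Function('X')(y) = 2
Function('Q')(u) = Add(-2, u)
Add(Function('Q')(p), Mul(-174, Pow(Add(Function('X')(-15), Function('q')(2, 7)), Rational(1, 2)))) = Add(Add(-2, Rational(1, 10)), Mul(-174, Pow(Add(2, Add(7, 7)), Rational(1, 2)))) = Add(Rational(-19, 10), Mul(-174, Pow(Add(2, 14), Rational(1, 2)))) = Add(Rational(-19, 10), Mul(-174, Pow(16, Rational(1, 2)))) = Add(Rational(-19, 10), Mul(-174, 4)) = Add(Rational(-19, 10), -696) = Rational(-6979, 10)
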